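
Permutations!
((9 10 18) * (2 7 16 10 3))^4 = (2 18 7 9 16 3 10) = [0, 1, 18, 10, 4, 5, 6, 9, 8, 16, 2, 11, 12, 13, 14, 15, 3, 17, 7]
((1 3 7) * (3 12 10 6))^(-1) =(1 7 3 6 10 12) =[0, 7, 2, 6, 4, 5, 10, 3, 8, 9, 12, 11, 1]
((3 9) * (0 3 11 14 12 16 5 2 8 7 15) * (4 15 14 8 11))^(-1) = (0 15 4 9 3)(2 5 16 12 14 7 8 11) = [15, 1, 5, 0, 9, 16, 6, 8, 11, 3, 10, 2, 14, 13, 7, 4, 12]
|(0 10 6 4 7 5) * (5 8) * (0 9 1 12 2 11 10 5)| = 12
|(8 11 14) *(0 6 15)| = |(0 6 15)(8 11 14)| = 3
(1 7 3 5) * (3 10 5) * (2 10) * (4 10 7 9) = (1 9 4 10 5)(2 7) = [0, 9, 7, 3, 10, 1, 6, 2, 8, 4, 5]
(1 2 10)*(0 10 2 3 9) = [10, 3, 2, 9, 4, 5, 6, 7, 8, 0, 1] = (0 10 1 3 9)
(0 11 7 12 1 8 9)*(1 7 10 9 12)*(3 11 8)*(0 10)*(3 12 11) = (0 8 11)(1 12 7)(9 10) = [8, 12, 2, 3, 4, 5, 6, 1, 11, 10, 9, 0, 7]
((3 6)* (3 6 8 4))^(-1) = [0, 1, 2, 4, 8, 5, 6, 7, 3] = (3 4 8)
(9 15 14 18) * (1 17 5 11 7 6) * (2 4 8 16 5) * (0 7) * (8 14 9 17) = [7, 8, 4, 3, 14, 11, 1, 6, 16, 15, 10, 0, 12, 13, 18, 9, 5, 2, 17] = (0 7 6 1 8 16 5 11)(2 4 14 18 17)(9 15)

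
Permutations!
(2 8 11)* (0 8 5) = (0 8 11 2 5) = [8, 1, 5, 3, 4, 0, 6, 7, 11, 9, 10, 2]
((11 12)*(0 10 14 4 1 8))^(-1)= (0 8 1 4 14 10)(11 12)= [8, 4, 2, 3, 14, 5, 6, 7, 1, 9, 0, 12, 11, 13, 10]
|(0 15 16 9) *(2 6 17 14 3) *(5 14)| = 12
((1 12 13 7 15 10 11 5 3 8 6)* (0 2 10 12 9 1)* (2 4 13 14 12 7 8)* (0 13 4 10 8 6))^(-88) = (15)(0 5 8 11 2 10 3) = [5, 1, 10, 0, 4, 8, 6, 7, 11, 9, 3, 2, 12, 13, 14, 15]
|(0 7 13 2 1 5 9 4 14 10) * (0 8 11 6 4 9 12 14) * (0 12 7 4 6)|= 35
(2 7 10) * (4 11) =(2 7 10)(4 11) =[0, 1, 7, 3, 11, 5, 6, 10, 8, 9, 2, 4]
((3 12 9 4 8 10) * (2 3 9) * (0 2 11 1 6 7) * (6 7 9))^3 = (0 12 7 3 1 2 11)(4 6 8 9 10) = [12, 2, 11, 1, 6, 5, 8, 3, 9, 10, 4, 0, 7]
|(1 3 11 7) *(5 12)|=4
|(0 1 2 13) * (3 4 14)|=12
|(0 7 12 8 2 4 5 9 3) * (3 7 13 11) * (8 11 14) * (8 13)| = 10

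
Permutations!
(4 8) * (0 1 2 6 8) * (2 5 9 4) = [1, 5, 6, 3, 0, 9, 8, 7, 2, 4] = (0 1 5 9 4)(2 6 8)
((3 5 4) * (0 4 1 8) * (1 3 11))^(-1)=(0 8 1 11 4)(3 5)=[8, 11, 2, 5, 0, 3, 6, 7, 1, 9, 10, 4]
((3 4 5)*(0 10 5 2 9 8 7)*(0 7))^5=(0 2 5 8 4 10 9 3)=[2, 1, 5, 0, 10, 8, 6, 7, 4, 3, 9]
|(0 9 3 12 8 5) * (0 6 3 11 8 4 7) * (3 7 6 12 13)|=18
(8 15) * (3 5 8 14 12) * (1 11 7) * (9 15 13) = (1 11 7)(3 5 8 13 9 15 14 12) = [0, 11, 2, 5, 4, 8, 6, 1, 13, 15, 10, 7, 3, 9, 12, 14]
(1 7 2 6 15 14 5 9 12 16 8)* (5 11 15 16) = (1 7 2 6 16 8)(5 9 12)(11 15 14) = [0, 7, 6, 3, 4, 9, 16, 2, 1, 12, 10, 15, 5, 13, 11, 14, 8]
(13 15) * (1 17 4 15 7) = (1 17 4 15 13 7) = [0, 17, 2, 3, 15, 5, 6, 1, 8, 9, 10, 11, 12, 7, 14, 13, 16, 4]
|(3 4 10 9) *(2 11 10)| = |(2 11 10 9 3 4)| = 6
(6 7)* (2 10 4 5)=(2 10 4 5)(6 7)=[0, 1, 10, 3, 5, 2, 7, 6, 8, 9, 4]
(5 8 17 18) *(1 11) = (1 11)(5 8 17 18) = [0, 11, 2, 3, 4, 8, 6, 7, 17, 9, 10, 1, 12, 13, 14, 15, 16, 18, 5]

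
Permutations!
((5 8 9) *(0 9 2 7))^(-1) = (0 7 2 8 5 9) = [7, 1, 8, 3, 4, 9, 6, 2, 5, 0]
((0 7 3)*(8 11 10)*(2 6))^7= (0 7 3)(2 6)(8 11 10)= [7, 1, 6, 0, 4, 5, 2, 3, 11, 9, 8, 10]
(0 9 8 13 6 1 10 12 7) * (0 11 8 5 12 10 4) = (0 9 5 12 7 11 8 13 6 1 4) = [9, 4, 2, 3, 0, 12, 1, 11, 13, 5, 10, 8, 7, 6]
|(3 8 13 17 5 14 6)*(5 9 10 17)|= |(3 8 13 5 14 6)(9 10 17)|= 6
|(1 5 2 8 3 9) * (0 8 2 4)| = 7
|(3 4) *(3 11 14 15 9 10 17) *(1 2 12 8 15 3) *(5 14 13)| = 24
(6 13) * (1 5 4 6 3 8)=(1 5 4 6 13 3 8)=[0, 5, 2, 8, 6, 4, 13, 7, 1, 9, 10, 11, 12, 3]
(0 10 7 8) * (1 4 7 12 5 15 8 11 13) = (0 10 12 5 15 8)(1 4 7 11 13) = [10, 4, 2, 3, 7, 15, 6, 11, 0, 9, 12, 13, 5, 1, 14, 8]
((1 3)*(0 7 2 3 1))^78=(0 2)(3 7)=[2, 1, 0, 7, 4, 5, 6, 3]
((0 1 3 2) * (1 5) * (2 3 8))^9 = (0 2 8 1 5) = [2, 5, 8, 3, 4, 0, 6, 7, 1]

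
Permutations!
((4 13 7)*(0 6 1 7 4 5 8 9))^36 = (13)(0 6 1 7 5 8 9) = [6, 7, 2, 3, 4, 8, 1, 5, 9, 0, 10, 11, 12, 13]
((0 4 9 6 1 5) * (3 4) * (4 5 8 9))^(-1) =[5, 6, 2, 0, 4, 3, 9, 7, 1, 8] =(0 5 3)(1 6 9 8)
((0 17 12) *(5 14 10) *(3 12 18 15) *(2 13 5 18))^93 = (0 14 12 5 3 13 15 2 18 17 10) = [14, 1, 18, 13, 4, 3, 6, 7, 8, 9, 0, 11, 5, 15, 12, 2, 16, 10, 17]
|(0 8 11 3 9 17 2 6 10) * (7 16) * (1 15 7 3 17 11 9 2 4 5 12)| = |(0 8 9 11 17 4 5 12 1 15 7 16 3 2 6 10)| = 16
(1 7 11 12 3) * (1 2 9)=(1 7 11 12 3 2 9)=[0, 7, 9, 2, 4, 5, 6, 11, 8, 1, 10, 12, 3]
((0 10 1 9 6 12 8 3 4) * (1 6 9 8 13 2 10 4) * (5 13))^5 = (0 4)(1 3 8)(2 13 5 12 6 10) = [4, 3, 13, 8, 0, 12, 10, 7, 1, 9, 2, 11, 6, 5]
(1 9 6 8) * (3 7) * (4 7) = (1 9 6 8)(3 4 7) = [0, 9, 2, 4, 7, 5, 8, 3, 1, 6]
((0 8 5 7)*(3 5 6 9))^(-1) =(0 7 5 3 9 6 8) =[7, 1, 2, 9, 4, 3, 8, 5, 0, 6]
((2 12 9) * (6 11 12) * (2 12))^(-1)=(2 11 6)(9 12)=[0, 1, 11, 3, 4, 5, 2, 7, 8, 12, 10, 6, 9]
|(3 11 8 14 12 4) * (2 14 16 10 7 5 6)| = |(2 14 12 4 3 11 8 16 10 7 5 6)| = 12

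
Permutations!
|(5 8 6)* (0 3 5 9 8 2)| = 12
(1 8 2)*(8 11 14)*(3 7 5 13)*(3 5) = [0, 11, 1, 7, 4, 13, 6, 3, 2, 9, 10, 14, 12, 5, 8] = (1 11 14 8 2)(3 7)(5 13)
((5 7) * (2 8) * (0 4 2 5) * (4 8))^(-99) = (0 8 5 7)(2 4) = [8, 1, 4, 3, 2, 7, 6, 0, 5]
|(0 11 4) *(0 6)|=4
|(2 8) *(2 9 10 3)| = |(2 8 9 10 3)| = 5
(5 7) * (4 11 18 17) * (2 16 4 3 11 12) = (2 16 4 12)(3 11 18 17)(5 7) = [0, 1, 16, 11, 12, 7, 6, 5, 8, 9, 10, 18, 2, 13, 14, 15, 4, 3, 17]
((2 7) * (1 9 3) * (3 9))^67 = (9)(1 3)(2 7) = [0, 3, 7, 1, 4, 5, 6, 2, 8, 9]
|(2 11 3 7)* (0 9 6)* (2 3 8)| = 6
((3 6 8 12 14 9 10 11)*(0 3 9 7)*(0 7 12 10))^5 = [11, 1, 2, 9, 4, 5, 0, 7, 3, 10, 6, 8, 14, 13, 12] = (0 11 8 3 9 10 6)(12 14)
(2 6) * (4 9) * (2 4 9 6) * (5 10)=(4 6)(5 10)=[0, 1, 2, 3, 6, 10, 4, 7, 8, 9, 5]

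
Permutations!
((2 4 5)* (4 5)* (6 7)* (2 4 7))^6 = [0, 1, 5, 3, 7, 4, 2, 6] = (2 5 4 7 6)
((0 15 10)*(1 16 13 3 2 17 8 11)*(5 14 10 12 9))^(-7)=(1 16 13 3 2 17 8 11)=[0, 16, 17, 2, 4, 5, 6, 7, 11, 9, 10, 1, 12, 3, 14, 15, 13, 8]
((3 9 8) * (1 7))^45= (9)(1 7)= [0, 7, 2, 3, 4, 5, 6, 1, 8, 9]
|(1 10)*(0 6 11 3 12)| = |(0 6 11 3 12)(1 10)| = 10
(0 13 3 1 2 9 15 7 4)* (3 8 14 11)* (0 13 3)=[3, 2, 9, 1, 13, 5, 6, 4, 14, 15, 10, 0, 12, 8, 11, 7]=(0 3 1 2 9 15 7 4 13 8 14 11)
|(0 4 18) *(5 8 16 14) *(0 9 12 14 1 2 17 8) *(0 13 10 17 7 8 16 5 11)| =63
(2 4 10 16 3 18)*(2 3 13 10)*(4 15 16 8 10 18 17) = (2 15 16 13 18 3 17 4)(8 10) = [0, 1, 15, 17, 2, 5, 6, 7, 10, 9, 8, 11, 12, 18, 14, 16, 13, 4, 3]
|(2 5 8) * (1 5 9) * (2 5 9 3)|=|(1 9)(2 3)(5 8)|=2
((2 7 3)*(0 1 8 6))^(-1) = (0 6 8 1)(2 3 7) = [6, 0, 3, 7, 4, 5, 8, 2, 1]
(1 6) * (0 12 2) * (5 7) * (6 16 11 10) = (0 12 2)(1 16 11 10 6)(5 7) = [12, 16, 0, 3, 4, 7, 1, 5, 8, 9, 6, 10, 2, 13, 14, 15, 11]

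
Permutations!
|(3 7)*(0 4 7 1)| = |(0 4 7 3 1)| = 5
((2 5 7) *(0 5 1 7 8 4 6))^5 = [0, 2, 7, 3, 4, 5, 6, 1, 8] = (8)(1 2 7)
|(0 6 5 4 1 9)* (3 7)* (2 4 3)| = 9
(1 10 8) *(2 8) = (1 10 2 8) = [0, 10, 8, 3, 4, 5, 6, 7, 1, 9, 2]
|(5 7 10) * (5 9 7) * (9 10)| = |(10)(7 9)| = 2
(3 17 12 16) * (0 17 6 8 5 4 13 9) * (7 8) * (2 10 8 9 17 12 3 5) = (0 12 16 5 4 13 17 3 6 7 9)(2 10 8) = [12, 1, 10, 6, 13, 4, 7, 9, 2, 0, 8, 11, 16, 17, 14, 15, 5, 3]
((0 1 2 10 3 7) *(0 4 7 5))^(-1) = (0 5 3 10 2 1)(4 7) = [5, 0, 1, 10, 7, 3, 6, 4, 8, 9, 2]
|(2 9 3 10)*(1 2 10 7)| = |(10)(1 2 9 3 7)| = 5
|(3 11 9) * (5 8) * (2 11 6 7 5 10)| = |(2 11 9 3 6 7 5 8 10)| = 9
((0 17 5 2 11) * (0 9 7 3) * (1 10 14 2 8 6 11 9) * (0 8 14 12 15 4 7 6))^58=(0 12 2 3 1 5 4 6)(7 11 17 15 9 8 10 14)=[12, 5, 3, 1, 6, 4, 0, 11, 10, 8, 14, 17, 2, 13, 7, 9, 16, 15]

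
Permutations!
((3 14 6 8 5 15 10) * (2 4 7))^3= [0, 1, 2, 8, 4, 3, 15, 7, 10, 9, 6, 11, 12, 13, 5, 14]= (3 8 10 6 15 14 5)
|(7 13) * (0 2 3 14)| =|(0 2 3 14)(7 13)| =4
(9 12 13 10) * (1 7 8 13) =[0, 7, 2, 3, 4, 5, 6, 8, 13, 12, 9, 11, 1, 10] =(1 7 8 13 10 9 12)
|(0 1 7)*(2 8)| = 6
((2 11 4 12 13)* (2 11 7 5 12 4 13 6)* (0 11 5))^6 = [2, 1, 12, 3, 4, 11, 5, 6, 8, 9, 10, 7, 13, 0] = (0 2 12 13)(5 11 7 6)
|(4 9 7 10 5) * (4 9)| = 4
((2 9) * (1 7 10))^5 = (1 10 7)(2 9) = [0, 10, 9, 3, 4, 5, 6, 1, 8, 2, 7]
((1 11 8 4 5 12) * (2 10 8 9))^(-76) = (1 8 11 4 9 5 2 12 10) = [0, 8, 12, 3, 9, 2, 6, 7, 11, 5, 1, 4, 10]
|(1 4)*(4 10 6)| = |(1 10 6 4)| = 4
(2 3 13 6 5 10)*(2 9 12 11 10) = (2 3 13 6 5)(9 12 11 10) = [0, 1, 3, 13, 4, 2, 5, 7, 8, 12, 9, 10, 11, 6]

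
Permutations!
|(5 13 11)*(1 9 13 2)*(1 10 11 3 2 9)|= |(2 10 11 5 9 13 3)|= 7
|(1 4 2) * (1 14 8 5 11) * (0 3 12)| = |(0 3 12)(1 4 2 14 8 5 11)| = 21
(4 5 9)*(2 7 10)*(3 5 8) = (2 7 10)(3 5 9 4 8) = [0, 1, 7, 5, 8, 9, 6, 10, 3, 4, 2]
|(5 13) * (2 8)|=|(2 8)(5 13)|=2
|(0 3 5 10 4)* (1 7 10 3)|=|(0 1 7 10 4)(3 5)|=10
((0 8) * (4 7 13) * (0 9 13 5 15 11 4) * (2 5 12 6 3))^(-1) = (0 13 9 8)(2 3 6 12 7 4 11 15 5) = [13, 1, 3, 6, 11, 2, 12, 4, 0, 8, 10, 15, 7, 9, 14, 5]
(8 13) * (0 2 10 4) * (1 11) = [2, 11, 10, 3, 0, 5, 6, 7, 13, 9, 4, 1, 12, 8] = (0 2 10 4)(1 11)(8 13)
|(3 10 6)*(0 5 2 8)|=12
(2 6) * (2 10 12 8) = [0, 1, 6, 3, 4, 5, 10, 7, 2, 9, 12, 11, 8] = (2 6 10 12 8)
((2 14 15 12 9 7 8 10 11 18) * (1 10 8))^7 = (1 12 2 10 9 14 11 7 15 18) = [0, 12, 10, 3, 4, 5, 6, 15, 8, 14, 9, 7, 2, 13, 11, 18, 16, 17, 1]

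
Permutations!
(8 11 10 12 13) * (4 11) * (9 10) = (4 11 9 10 12 13 8) = [0, 1, 2, 3, 11, 5, 6, 7, 4, 10, 12, 9, 13, 8]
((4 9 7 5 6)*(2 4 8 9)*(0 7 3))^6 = (0 3 9 8 6 5 7) = [3, 1, 2, 9, 4, 7, 5, 0, 6, 8]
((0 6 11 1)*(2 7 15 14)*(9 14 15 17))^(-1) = (0 1 11 6)(2 14 9 17 7) = [1, 11, 14, 3, 4, 5, 0, 2, 8, 17, 10, 6, 12, 13, 9, 15, 16, 7]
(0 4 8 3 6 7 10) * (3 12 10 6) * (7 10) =[4, 1, 2, 3, 8, 5, 10, 6, 12, 9, 0, 11, 7] =(0 4 8 12 7 6 10)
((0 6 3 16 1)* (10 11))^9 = (0 1 16 3 6)(10 11) = [1, 16, 2, 6, 4, 5, 0, 7, 8, 9, 11, 10, 12, 13, 14, 15, 3]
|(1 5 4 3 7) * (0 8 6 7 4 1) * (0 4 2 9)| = |(0 8 6 7 4 3 2 9)(1 5)| = 8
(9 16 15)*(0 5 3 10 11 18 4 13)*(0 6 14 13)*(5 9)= (0 9 16 15 5 3 10 11 18 4)(6 14 13)= [9, 1, 2, 10, 0, 3, 14, 7, 8, 16, 11, 18, 12, 6, 13, 5, 15, 17, 4]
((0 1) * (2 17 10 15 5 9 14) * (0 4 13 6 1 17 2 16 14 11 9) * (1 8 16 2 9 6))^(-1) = (0 5 15 10 17)(1 13 4)(2 14 16 8 6 11 9) = [5, 13, 14, 3, 1, 15, 11, 7, 6, 2, 17, 9, 12, 4, 16, 10, 8, 0]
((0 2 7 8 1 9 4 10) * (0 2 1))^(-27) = [2, 7, 9, 3, 0, 5, 6, 4, 10, 8, 1] = (0 2 9 8 10 1 7 4)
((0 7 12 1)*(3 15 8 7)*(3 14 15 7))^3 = (0 8 12 14 3 1 15 7) = [8, 15, 2, 1, 4, 5, 6, 0, 12, 9, 10, 11, 14, 13, 3, 7]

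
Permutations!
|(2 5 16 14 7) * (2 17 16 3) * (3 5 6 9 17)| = 8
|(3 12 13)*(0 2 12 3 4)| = 5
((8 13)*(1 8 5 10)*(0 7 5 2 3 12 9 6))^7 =(0 2 5 12 1 6 13 7 3 10 9 8) =[2, 6, 5, 10, 4, 12, 13, 3, 0, 8, 9, 11, 1, 7]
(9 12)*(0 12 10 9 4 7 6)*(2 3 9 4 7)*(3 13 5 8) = (0 12 7 6)(2 13 5 8 3 9 10 4) = [12, 1, 13, 9, 2, 8, 0, 6, 3, 10, 4, 11, 7, 5]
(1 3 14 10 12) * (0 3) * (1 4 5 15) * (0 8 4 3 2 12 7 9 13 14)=(0 2 12 3)(1 8 4 5 15)(7 9 13 14 10)=[2, 8, 12, 0, 5, 15, 6, 9, 4, 13, 7, 11, 3, 14, 10, 1]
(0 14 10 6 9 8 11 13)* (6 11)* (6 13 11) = [14, 1, 2, 3, 4, 5, 9, 7, 13, 8, 6, 11, 12, 0, 10] = (0 14 10 6 9 8 13)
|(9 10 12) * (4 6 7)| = 3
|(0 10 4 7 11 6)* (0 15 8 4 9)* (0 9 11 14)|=9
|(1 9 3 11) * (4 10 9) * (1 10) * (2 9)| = 10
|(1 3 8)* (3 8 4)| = |(1 8)(3 4)| = 2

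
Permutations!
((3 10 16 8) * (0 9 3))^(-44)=(0 16 3)(8 10 9)=[16, 1, 2, 0, 4, 5, 6, 7, 10, 8, 9, 11, 12, 13, 14, 15, 3]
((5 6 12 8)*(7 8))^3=[0, 1, 2, 3, 4, 7, 8, 6, 12, 9, 10, 11, 5]=(5 7 6 8 12)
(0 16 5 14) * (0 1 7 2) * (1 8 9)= (0 16 5 14 8 9 1 7 2)= [16, 7, 0, 3, 4, 14, 6, 2, 9, 1, 10, 11, 12, 13, 8, 15, 5]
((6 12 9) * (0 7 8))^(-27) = (12) = [0, 1, 2, 3, 4, 5, 6, 7, 8, 9, 10, 11, 12]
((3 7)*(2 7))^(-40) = (2 3 7) = [0, 1, 3, 7, 4, 5, 6, 2]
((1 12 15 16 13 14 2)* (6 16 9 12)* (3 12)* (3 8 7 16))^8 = (1 16 15)(2 7 12)(3 14 8)(6 13 9) = [0, 16, 7, 14, 4, 5, 13, 12, 3, 6, 10, 11, 2, 9, 8, 1, 15]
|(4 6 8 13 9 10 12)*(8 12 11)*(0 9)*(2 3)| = 6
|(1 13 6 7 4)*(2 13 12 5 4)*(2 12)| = 8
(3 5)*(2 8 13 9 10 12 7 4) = (2 8 13 9 10 12 7 4)(3 5) = [0, 1, 8, 5, 2, 3, 6, 4, 13, 10, 12, 11, 7, 9]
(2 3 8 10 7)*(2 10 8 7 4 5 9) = (2 3 7 10 4 5 9) = [0, 1, 3, 7, 5, 9, 6, 10, 8, 2, 4]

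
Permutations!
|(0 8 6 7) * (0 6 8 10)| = 2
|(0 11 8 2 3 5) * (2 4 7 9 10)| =10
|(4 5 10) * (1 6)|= 6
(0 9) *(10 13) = (0 9)(10 13) = [9, 1, 2, 3, 4, 5, 6, 7, 8, 0, 13, 11, 12, 10]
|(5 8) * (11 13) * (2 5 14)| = |(2 5 8 14)(11 13)| = 4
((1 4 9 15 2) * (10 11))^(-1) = (1 2 15 9 4)(10 11) = [0, 2, 15, 3, 1, 5, 6, 7, 8, 4, 11, 10, 12, 13, 14, 9]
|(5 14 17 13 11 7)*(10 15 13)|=8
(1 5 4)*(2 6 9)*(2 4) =(1 5 2 6 9 4) =[0, 5, 6, 3, 1, 2, 9, 7, 8, 4]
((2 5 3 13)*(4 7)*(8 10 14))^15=(14)(2 13 3 5)(4 7)=[0, 1, 13, 5, 7, 2, 6, 4, 8, 9, 10, 11, 12, 3, 14]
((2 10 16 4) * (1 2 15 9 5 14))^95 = [0, 15, 9, 3, 1, 16, 6, 7, 8, 10, 5, 11, 12, 13, 4, 2, 14] = (1 15 2 9 10 5 16 14 4)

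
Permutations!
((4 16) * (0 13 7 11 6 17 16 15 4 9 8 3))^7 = (0 9 6 13 8 17 7 3 16 11)(4 15) = [9, 1, 2, 16, 15, 5, 13, 3, 17, 6, 10, 0, 12, 8, 14, 4, 11, 7]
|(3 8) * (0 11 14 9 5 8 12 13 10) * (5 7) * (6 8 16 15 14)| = |(0 11 6 8 3 12 13 10)(5 16 15 14 9 7)| = 24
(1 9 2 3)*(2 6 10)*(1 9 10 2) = (1 10)(2 3 9 6) = [0, 10, 3, 9, 4, 5, 2, 7, 8, 6, 1]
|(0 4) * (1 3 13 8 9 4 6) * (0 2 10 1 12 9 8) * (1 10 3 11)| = 8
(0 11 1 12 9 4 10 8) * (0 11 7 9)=(0 7 9 4 10 8 11 1 12)=[7, 12, 2, 3, 10, 5, 6, 9, 11, 4, 8, 1, 0]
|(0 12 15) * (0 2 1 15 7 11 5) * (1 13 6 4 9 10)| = 40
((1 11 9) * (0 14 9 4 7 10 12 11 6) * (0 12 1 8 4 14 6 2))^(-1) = [2, 10, 1, 3, 8, 5, 0, 4, 9, 14, 7, 12, 6, 13, 11] = (0 2 1 10 7 4 8 9 14 11 12 6)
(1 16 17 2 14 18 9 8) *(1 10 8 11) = (1 16 17 2 14 18 9 11)(8 10) = [0, 16, 14, 3, 4, 5, 6, 7, 10, 11, 8, 1, 12, 13, 18, 15, 17, 2, 9]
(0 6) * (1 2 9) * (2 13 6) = (0 2 9 1 13 6) = [2, 13, 9, 3, 4, 5, 0, 7, 8, 1, 10, 11, 12, 6]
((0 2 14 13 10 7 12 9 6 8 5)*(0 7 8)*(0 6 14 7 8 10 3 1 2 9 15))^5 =(0 1)(2 9)(3 15)(5 8)(7 14)(12 13) =[1, 0, 9, 15, 4, 8, 6, 14, 5, 2, 10, 11, 13, 12, 7, 3]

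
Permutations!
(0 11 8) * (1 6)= [11, 6, 2, 3, 4, 5, 1, 7, 0, 9, 10, 8]= (0 11 8)(1 6)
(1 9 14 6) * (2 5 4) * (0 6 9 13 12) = [6, 13, 5, 3, 2, 4, 1, 7, 8, 14, 10, 11, 0, 12, 9] = (0 6 1 13 12)(2 5 4)(9 14)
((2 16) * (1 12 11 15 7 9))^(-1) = (1 9 7 15 11 12)(2 16) = [0, 9, 16, 3, 4, 5, 6, 15, 8, 7, 10, 12, 1, 13, 14, 11, 2]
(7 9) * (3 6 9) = (3 6 9 7) = [0, 1, 2, 6, 4, 5, 9, 3, 8, 7]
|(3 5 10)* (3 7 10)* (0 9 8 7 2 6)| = |(0 9 8 7 10 2 6)(3 5)| = 14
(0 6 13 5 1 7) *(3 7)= [6, 3, 2, 7, 4, 1, 13, 0, 8, 9, 10, 11, 12, 5]= (0 6 13 5 1 3 7)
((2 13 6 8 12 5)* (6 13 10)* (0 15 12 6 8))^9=[15, 1, 10, 3, 4, 2, 0, 7, 6, 9, 8, 11, 5, 13, 14, 12]=(0 15 12 5 2 10 8 6)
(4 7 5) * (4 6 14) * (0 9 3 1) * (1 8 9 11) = (0 11 1)(3 8 9)(4 7 5 6 14) = [11, 0, 2, 8, 7, 6, 14, 5, 9, 3, 10, 1, 12, 13, 4]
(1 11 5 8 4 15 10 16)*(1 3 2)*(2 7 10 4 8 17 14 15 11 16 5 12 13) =(1 16 3 7 10 5 17 14 15 4 11 12 13 2) =[0, 16, 1, 7, 11, 17, 6, 10, 8, 9, 5, 12, 13, 2, 15, 4, 3, 14]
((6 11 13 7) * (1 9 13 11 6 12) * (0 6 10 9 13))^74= (0 10)(1 7)(6 9)(12 13)= [10, 7, 2, 3, 4, 5, 9, 1, 8, 6, 0, 11, 13, 12]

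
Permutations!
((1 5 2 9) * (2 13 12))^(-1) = (1 9 2 12 13 5) = [0, 9, 12, 3, 4, 1, 6, 7, 8, 2, 10, 11, 13, 5]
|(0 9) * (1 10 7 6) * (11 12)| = |(0 9)(1 10 7 6)(11 12)| = 4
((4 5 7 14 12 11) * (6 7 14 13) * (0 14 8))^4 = (0 4 14 5 12 8 11)(6 7 13) = [4, 1, 2, 3, 14, 12, 7, 13, 11, 9, 10, 0, 8, 6, 5]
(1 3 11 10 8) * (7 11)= (1 3 7 11 10 8)= [0, 3, 2, 7, 4, 5, 6, 11, 1, 9, 8, 10]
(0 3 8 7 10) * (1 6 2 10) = (0 3 8 7 1 6 2 10) = [3, 6, 10, 8, 4, 5, 2, 1, 7, 9, 0]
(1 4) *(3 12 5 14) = (1 4)(3 12 5 14) = [0, 4, 2, 12, 1, 14, 6, 7, 8, 9, 10, 11, 5, 13, 3]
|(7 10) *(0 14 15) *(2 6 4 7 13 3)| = 21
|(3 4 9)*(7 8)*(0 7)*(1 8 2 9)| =8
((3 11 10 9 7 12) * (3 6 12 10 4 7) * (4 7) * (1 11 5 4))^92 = (12)(1 9)(3 11)(4 10)(5 7) = [0, 9, 2, 11, 10, 7, 6, 5, 8, 1, 4, 3, 12]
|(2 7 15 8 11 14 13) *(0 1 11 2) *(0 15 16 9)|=|(0 1 11 14 13 15 8 2 7 16 9)|=11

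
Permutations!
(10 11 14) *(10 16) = (10 11 14 16) = [0, 1, 2, 3, 4, 5, 6, 7, 8, 9, 11, 14, 12, 13, 16, 15, 10]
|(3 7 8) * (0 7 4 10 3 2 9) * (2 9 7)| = 15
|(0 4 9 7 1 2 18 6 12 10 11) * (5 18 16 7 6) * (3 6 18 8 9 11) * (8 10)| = 24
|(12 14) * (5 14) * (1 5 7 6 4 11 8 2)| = 10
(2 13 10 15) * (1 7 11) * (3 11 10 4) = (1 7 10 15 2 13 4 3 11) = [0, 7, 13, 11, 3, 5, 6, 10, 8, 9, 15, 1, 12, 4, 14, 2]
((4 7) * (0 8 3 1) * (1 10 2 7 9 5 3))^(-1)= (0 1 8)(2 10 3 5 9 4 7)= [1, 8, 10, 5, 7, 9, 6, 2, 0, 4, 3]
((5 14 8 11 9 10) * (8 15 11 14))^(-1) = (5 10 9 11 15 14 8) = [0, 1, 2, 3, 4, 10, 6, 7, 5, 11, 9, 15, 12, 13, 8, 14]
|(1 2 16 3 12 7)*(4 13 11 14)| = 12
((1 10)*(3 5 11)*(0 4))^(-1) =[4, 10, 2, 11, 0, 3, 6, 7, 8, 9, 1, 5] =(0 4)(1 10)(3 11 5)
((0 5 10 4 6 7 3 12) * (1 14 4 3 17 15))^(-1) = [12, 15, 2, 10, 14, 0, 4, 6, 8, 9, 5, 11, 3, 13, 1, 17, 16, 7] = (0 12 3 10 5)(1 15 17 7 6 4 14)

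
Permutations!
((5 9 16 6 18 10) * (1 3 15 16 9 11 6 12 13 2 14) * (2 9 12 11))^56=(1 3 15 16 11 6 18 10 5 2 14)(9 13 12)=[0, 3, 14, 15, 4, 2, 18, 7, 8, 13, 5, 6, 9, 12, 1, 16, 11, 17, 10]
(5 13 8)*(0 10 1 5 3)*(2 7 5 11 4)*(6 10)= [6, 11, 7, 0, 2, 13, 10, 5, 3, 9, 1, 4, 12, 8]= (0 6 10 1 11 4 2 7 5 13 8 3)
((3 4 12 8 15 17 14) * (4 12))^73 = (3 12 8 15 17 14) = [0, 1, 2, 12, 4, 5, 6, 7, 15, 9, 10, 11, 8, 13, 3, 17, 16, 14]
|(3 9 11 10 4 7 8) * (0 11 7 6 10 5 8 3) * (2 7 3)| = 12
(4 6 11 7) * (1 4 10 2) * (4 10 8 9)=(1 10 2)(4 6 11 7 8 9)=[0, 10, 1, 3, 6, 5, 11, 8, 9, 4, 2, 7]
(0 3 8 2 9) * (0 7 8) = [3, 1, 9, 0, 4, 5, 6, 8, 2, 7] = (0 3)(2 9 7 8)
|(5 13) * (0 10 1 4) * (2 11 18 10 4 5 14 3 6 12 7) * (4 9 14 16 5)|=39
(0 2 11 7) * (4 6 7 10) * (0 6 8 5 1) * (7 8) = (0 2 11 10 4 7 6 8 5 1) = [2, 0, 11, 3, 7, 1, 8, 6, 5, 9, 4, 10]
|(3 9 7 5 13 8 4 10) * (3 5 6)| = 20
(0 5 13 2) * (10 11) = (0 5 13 2)(10 11) = [5, 1, 0, 3, 4, 13, 6, 7, 8, 9, 11, 10, 12, 2]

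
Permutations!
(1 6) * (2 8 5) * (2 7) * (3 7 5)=(1 6)(2 8 3 7)=[0, 6, 8, 7, 4, 5, 1, 2, 3]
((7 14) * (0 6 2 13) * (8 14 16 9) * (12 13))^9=[13, 1, 6, 3, 4, 5, 0, 14, 9, 16, 10, 11, 2, 12, 8, 15, 7]=(0 13 12 2 6)(7 14 8 9 16)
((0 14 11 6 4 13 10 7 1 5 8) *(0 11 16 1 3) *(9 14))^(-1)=[3, 16, 2, 7, 6, 1, 11, 10, 5, 0, 13, 8, 12, 4, 9, 15, 14]=(0 3 7 10 13 4 6 11 8 5 1 16 14 9)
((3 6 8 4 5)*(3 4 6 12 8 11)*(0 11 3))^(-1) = [11, 1, 2, 6, 5, 4, 8, 7, 12, 9, 10, 0, 3] = (0 11)(3 6 8 12)(4 5)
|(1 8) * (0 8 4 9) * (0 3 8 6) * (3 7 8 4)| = |(0 6)(1 3 4 9 7 8)| = 6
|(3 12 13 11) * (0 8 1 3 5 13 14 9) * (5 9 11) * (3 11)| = |(0 8 1 11 9)(3 12 14)(5 13)| = 30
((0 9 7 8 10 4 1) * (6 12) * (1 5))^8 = (12) = [0, 1, 2, 3, 4, 5, 6, 7, 8, 9, 10, 11, 12]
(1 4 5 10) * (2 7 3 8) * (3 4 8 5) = [0, 8, 7, 5, 3, 10, 6, 4, 2, 9, 1] = (1 8 2 7 4 3 5 10)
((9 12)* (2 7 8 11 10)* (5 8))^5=[0, 1, 10, 3, 4, 7, 6, 2, 5, 12, 11, 8, 9]=(2 10 11 8 5 7)(9 12)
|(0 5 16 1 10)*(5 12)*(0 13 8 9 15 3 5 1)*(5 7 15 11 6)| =|(0 12 1 10 13 8 9 11 6 5 16)(3 7 15)| =33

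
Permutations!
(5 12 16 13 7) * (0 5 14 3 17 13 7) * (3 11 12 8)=[5, 1, 2, 17, 4, 8, 6, 14, 3, 9, 10, 12, 16, 0, 11, 15, 7, 13]=(0 5 8 3 17 13)(7 14 11 12 16)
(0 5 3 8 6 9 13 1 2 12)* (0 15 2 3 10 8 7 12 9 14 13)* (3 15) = [5, 15, 9, 7, 4, 10, 14, 12, 6, 0, 8, 11, 3, 1, 13, 2] = (0 5 10 8 6 14 13 1 15 2 9)(3 7 12)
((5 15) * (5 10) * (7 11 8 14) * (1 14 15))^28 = (1 8)(5 11)(7 10)(14 15) = [0, 8, 2, 3, 4, 11, 6, 10, 1, 9, 7, 5, 12, 13, 15, 14]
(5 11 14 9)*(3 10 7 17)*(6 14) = (3 10 7 17)(5 11 6 14 9) = [0, 1, 2, 10, 4, 11, 14, 17, 8, 5, 7, 6, 12, 13, 9, 15, 16, 3]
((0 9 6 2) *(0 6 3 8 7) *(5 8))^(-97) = (0 7 8 5 3 9)(2 6) = [7, 1, 6, 9, 4, 3, 2, 8, 5, 0]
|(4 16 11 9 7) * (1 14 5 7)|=8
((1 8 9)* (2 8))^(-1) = (1 9 8 2) = [0, 9, 1, 3, 4, 5, 6, 7, 2, 8]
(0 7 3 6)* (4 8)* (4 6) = (0 7 3 4 8 6) = [7, 1, 2, 4, 8, 5, 0, 3, 6]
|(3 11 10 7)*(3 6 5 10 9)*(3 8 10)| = |(3 11 9 8 10 7 6 5)| = 8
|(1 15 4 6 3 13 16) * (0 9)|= 14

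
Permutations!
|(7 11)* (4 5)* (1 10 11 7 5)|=5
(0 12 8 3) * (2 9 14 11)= (0 12 8 3)(2 9 14 11)= [12, 1, 9, 0, 4, 5, 6, 7, 3, 14, 10, 2, 8, 13, 11]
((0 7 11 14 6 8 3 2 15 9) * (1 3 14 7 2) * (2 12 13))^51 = (0 2)(1 3)(7 11)(9 13)(12 15) = [2, 3, 0, 1, 4, 5, 6, 11, 8, 13, 10, 7, 15, 9, 14, 12]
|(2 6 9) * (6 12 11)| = 5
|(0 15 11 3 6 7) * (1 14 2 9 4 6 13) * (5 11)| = |(0 15 5 11 3 13 1 14 2 9 4 6 7)| = 13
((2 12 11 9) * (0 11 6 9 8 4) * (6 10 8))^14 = (0 12 11 10 6 8 9 4 2) = [12, 1, 0, 3, 2, 5, 8, 7, 9, 4, 6, 10, 11]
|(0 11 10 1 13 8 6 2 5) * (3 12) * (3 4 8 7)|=|(0 11 10 1 13 7 3 12 4 8 6 2 5)|=13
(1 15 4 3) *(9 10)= (1 15 4 3)(9 10)= [0, 15, 2, 1, 3, 5, 6, 7, 8, 10, 9, 11, 12, 13, 14, 4]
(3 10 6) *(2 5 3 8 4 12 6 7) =(2 5 3 10 7)(4 12 6 8) =[0, 1, 5, 10, 12, 3, 8, 2, 4, 9, 7, 11, 6]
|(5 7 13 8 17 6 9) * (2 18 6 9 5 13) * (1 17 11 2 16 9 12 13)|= 13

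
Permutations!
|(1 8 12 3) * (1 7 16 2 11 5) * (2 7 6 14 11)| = |(1 8 12 3 6 14 11 5)(7 16)| = 8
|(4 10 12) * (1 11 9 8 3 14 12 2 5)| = 11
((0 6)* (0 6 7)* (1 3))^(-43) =(0 7)(1 3) =[7, 3, 2, 1, 4, 5, 6, 0]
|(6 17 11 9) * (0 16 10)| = |(0 16 10)(6 17 11 9)| = 12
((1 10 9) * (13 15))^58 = (15)(1 10 9) = [0, 10, 2, 3, 4, 5, 6, 7, 8, 1, 9, 11, 12, 13, 14, 15]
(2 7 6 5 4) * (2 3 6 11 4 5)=[0, 1, 7, 6, 3, 5, 2, 11, 8, 9, 10, 4]=(2 7 11 4 3 6)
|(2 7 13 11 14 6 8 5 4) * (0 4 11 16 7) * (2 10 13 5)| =12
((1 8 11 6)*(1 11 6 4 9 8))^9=[0, 1, 2, 3, 11, 5, 8, 7, 9, 4, 10, 6]=(4 11 6 8 9)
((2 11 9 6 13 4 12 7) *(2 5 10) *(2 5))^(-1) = (2 7 12 4 13 6 9 11)(5 10) = [0, 1, 7, 3, 13, 10, 9, 12, 8, 11, 5, 2, 4, 6]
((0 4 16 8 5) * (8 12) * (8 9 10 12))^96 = (0 4 16 8 5) = [4, 1, 2, 3, 16, 0, 6, 7, 5, 9, 10, 11, 12, 13, 14, 15, 8]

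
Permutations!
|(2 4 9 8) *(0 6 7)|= 12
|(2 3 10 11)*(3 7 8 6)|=|(2 7 8 6 3 10 11)|=7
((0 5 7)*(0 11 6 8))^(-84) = (11) = [0, 1, 2, 3, 4, 5, 6, 7, 8, 9, 10, 11]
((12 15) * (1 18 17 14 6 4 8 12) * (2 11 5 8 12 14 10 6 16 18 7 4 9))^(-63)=(1 4 15 7 12)(2 8 18 6 11 14 17 9 5 16 10)=[0, 4, 8, 3, 15, 16, 11, 12, 18, 5, 2, 14, 1, 13, 17, 7, 10, 9, 6]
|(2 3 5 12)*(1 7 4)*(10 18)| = 12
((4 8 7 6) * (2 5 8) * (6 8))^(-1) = [0, 1, 4, 3, 6, 2, 5, 8, 7] = (2 4 6 5)(7 8)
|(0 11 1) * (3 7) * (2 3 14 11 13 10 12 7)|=|(0 13 10 12 7 14 11 1)(2 3)|=8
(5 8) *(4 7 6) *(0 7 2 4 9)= [7, 1, 4, 3, 2, 8, 9, 6, 5, 0]= (0 7 6 9)(2 4)(5 8)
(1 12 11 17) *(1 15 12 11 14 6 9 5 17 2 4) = (1 11 2 4)(5 17 15 12 14 6 9) = [0, 11, 4, 3, 1, 17, 9, 7, 8, 5, 10, 2, 14, 13, 6, 12, 16, 15]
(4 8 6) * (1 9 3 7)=(1 9 3 7)(4 8 6)=[0, 9, 2, 7, 8, 5, 4, 1, 6, 3]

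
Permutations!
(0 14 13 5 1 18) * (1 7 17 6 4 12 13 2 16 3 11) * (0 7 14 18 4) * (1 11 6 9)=[18, 4, 16, 6, 12, 14, 0, 17, 8, 1, 10, 11, 13, 5, 2, 15, 3, 9, 7]=(0 18 7 17 9 1 4 12 13 5 14 2 16 3 6)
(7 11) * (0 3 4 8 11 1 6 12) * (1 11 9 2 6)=(0 3 4 8 9 2 6 12)(7 11)=[3, 1, 6, 4, 8, 5, 12, 11, 9, 2, 10, 7, 0]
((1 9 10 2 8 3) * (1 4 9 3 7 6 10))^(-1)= (1 9 4 3)(2 10 6 7 8)= [0, 9, 10, 1, 3, 5, 7, 8, 2, 4, 6]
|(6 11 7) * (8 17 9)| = |(6 11 7)(8 17 9)| = 3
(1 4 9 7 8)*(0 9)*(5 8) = [9, 4, 2, 3, 0, 8, 6, 5, 1, 7] = (0 9 7 5 8 1 4)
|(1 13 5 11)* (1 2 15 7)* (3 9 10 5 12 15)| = |(1 13 12 15 7)(2 3 9 10 5 11)| = 30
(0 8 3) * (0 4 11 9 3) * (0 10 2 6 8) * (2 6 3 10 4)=(2 3)(4 11 9 10 6 8)=[0, 1, 3, 2, 11, 5, 8, 7, 4, 10, 6, 9]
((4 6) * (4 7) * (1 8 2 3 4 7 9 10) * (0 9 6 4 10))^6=(1 8 2 3 10)=[0, 8, 3, 10, 4, 5, 6, 7, 2, 9, 1]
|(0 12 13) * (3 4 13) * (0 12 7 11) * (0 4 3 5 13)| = |(0 7 11 4)(5 13 12)| = 12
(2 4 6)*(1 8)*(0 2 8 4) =(0 2)(1 4 6 8) =[2, 4, 0, 3, 6, 5, 8, 7, 1]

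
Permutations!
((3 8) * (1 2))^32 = [0, 1, 2, 3, 4, 5, 6, 7, 8] = (8)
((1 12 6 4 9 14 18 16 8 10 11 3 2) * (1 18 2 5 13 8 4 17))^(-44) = (2 9 16)(3 10 13)(4 18 14)(5 11 8) = [0, 1, 9, 10, 18, 11, 6, 7, 5, 16, 13, 8, 12, 3, 4, 15, 2, 17, 14]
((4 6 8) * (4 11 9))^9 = (4 9 11 8 6) = [0, 1, 2, 3, 9, 5, 4, 7, 6, 11, 10, 8]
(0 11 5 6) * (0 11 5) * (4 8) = [5, 1, 2, 3, 8, 6, 11, 7, 4, 9, 10, 0] = (0 5 6 11)(4 8)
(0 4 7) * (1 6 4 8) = (0 8 1 6 4 7) = [8, 6, 2, 3, 7, 5, 4, 0, 1]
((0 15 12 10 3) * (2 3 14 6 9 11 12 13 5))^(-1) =(0 3 2 5 13 15)(6 14 10 12 11 9) =[3, 1, 5, 2, 4, 13, 14, 7, 8, 6, 12, 9, 11, 15, 10, 0]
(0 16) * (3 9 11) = [16, 1, 2, 9, 4, 5, 6, 7, 8, 11, 10, 3, 12, 13, 14, 15, 0] = (0 16)(3 9 11)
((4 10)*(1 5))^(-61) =(1 5)(4 10) =[0, 5, 2, 3, 10, 1, 6, 7, 8, 9, 4]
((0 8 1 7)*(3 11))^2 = [1, 0, 2, 3, 4, 5, 6, 8, 7, 9, 10, 11] = (11)(0 1)(7 8)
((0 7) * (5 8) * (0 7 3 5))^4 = (8) = [0, 1, 2, 3, 4, 5, 6, 7, 8]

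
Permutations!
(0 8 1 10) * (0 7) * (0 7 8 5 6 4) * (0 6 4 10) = (0 5 4 6 10 8 1) = [5, 0, 2, 3, 6, 4, 10, 7, 1, 9, 8]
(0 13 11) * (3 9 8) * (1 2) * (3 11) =(0 13 3 9 8 11)(1 2) =[13, 2, 1, 9, 4, 5, 6, 7, 11, 8, 10, 0, 12, 3]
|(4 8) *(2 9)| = |(2 9)(4 8)| = 2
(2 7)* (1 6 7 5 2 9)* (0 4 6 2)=[4, 2, 5, 3, 6, 0, 7, 9, 8, 1]=(0 4 6 7 9 1 2 5)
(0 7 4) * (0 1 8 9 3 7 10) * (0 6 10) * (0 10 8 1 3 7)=[10, 1, 2, 0, 3, 5, 8, 4, 9, 7, 6]=(0 10 6 8 9 7 4 3)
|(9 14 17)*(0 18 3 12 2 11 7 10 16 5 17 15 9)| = |(0 18 3 12 2 11 7 10 16 5 17)(9 14 15)| = 33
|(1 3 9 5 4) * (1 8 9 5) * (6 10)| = |(1 3 5 4 8 9)(6 10)| = 6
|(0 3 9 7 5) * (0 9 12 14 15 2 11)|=21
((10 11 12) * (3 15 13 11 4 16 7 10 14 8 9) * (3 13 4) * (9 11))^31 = (3 15 4 16 7 10)(8 14 12 11)(9 13) = [0, 1, 2, 15, 16, 5, 6, 10, 14, 13, 3, 8, 11, 9, 12, 4, 7]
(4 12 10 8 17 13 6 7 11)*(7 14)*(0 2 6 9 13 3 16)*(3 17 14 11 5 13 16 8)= [2, 1, 6, 8, 12, 13, 11, 5, 14, 16, 3, 4, 10, 9, 7, 15, 0, 17]= (17)(0 2 6 11 4 12 10 3 8 14 7 5 13 9 16)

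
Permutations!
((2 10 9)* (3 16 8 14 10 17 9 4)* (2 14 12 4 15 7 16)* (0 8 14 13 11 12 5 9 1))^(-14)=[17, 2, 4, 12, 11, 0, 6, 16, 1, 8, 15, 9, 13, 5, 10, 7, 14, 3]=(0 17 3 12 13 5)(1 2 4 11 9 8)(7 16 14 10 15)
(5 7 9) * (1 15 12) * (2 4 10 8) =(1 15 12)(2 4 10 8)(5 7 9) =[0, 15, 4, 3, 10, 7, 6, 9, 2, 5, 8, 11, 1, 13, 14, 12]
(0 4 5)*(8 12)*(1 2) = (0 4 5)(1 2)(8 12) = [4, 2, 1, 3, 5, 0, 6, 7, 12, 9, 10, 11, 8]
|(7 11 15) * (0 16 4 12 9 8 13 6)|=|(0 16 4 12 9 8 13 6)(7 11 15)|=24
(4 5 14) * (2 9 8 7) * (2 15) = (2 9 8 7 15)(4 5 14) = [0, 1, 9, 3, 5, 14, 6, 15, 7, 8, 10, 11, 12, 13, 4, 2]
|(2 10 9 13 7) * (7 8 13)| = 4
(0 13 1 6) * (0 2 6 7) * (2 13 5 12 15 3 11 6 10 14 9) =(0 5 12 15 3 11 6 13 1 7)(2 10 14 9) =[5, 7, 10, 11, 4, 12, 13, 0, 8, 2, 14, 6, 15, 1, 9, 3]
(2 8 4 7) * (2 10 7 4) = (2 8)(7 10) = [0, 1, 8, 3, 4, 5, 6, 10, 2, 9, 7]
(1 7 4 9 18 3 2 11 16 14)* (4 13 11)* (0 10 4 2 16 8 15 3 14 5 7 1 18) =(0 10 4 9)(3 16 5 7 13 11 8 15)(14 18) =[10, 1, 2, 16, 9, 7, 6, 13, 15, 0, 4, 8, 12, 11, 18, 3, 5, 17, 14]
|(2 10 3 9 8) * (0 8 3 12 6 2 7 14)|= 4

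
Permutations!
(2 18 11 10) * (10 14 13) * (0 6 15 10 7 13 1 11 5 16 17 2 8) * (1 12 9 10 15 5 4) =(0 6 5 16 17 2 18 4 1 11 14 12 9 10 8)(7 13) =[6, 11, 18, 3, 1, 16, 5, 13, 0, 10, 8, 14, 9, 7, 12, 15, 17, 2, 4]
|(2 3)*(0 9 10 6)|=|(0 9 10 6)(2 3)|=4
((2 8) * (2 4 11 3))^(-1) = (2 3 11 4 8) = [0, 1, 3, 11, 8, 5, 6, 7, 2, 9, 10, 4]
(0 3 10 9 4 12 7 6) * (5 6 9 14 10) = (0 3 5 6)(4 12 7 9)(10 14) = [3, 1, 2, 5, 12, 6, 0, 9, 8, 4, 14, 11, 7, 13, 10]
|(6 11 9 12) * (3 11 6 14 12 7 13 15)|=6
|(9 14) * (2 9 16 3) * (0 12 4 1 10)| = |(0 12 4 1 10)(2 9 14 16 3)| = 5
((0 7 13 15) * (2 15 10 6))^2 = [13, 1, 0, 3, 4, 5, 15, 10, 8, 9, 2, 11, 12, 6, 14, 7] = (0 13 6 15 7 10 2)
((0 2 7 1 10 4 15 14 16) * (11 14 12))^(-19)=(0 1 15 14 2 10 12 16 7 4 11)=[1, 15, 10, 3, 11, 5, 6, 4, 8, 9, 12, 0, 16, 13, 2, 14, 7]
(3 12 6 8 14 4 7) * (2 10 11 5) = (2 10 11 5)(3 12 6 8 14 4 7) = [0, 1, 10, 12, 7, 2, 8, 3, 14, 9, 11, 5, 6, 13, 4]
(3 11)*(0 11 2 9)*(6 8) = [11, 1, 9, 2, 4, 5, 8, 7, 6, 0, 10, 3] = (0 11 3 2 9)(6 8)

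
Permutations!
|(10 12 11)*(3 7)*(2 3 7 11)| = |(2 3 11 10 12)| = 5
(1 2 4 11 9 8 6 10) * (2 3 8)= (1 3 8 6 10)(2 4 11 9)= [0, 3, 4, 8, 11, 5, 10, 7, 6, 2, 1, 9]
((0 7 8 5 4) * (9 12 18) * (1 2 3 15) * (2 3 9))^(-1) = [4, 15, 18, 1, 5, 8, 6, 0, 7, 2, 10, 11, 9, 13, 14, 3, 16, 17, 12] = (0 4 5 8 7)(1 15 3)(2 18 12 9)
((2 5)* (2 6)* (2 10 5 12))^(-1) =[0, 1, 12, 3, 4, 10, 5, 7, 8, 9, 6, 11, 2] =(2 12)(5 10 6)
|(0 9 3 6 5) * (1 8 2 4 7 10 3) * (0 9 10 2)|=24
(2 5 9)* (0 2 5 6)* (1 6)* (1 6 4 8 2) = [1, 4, 6, 3, 8, 9, 0, 7, 2, 5] = (0 1 4 8 2 6)(5 9)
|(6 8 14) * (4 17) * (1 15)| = 6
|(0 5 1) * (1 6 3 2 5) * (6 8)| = |(0 1)(2 5 8 6 3)| = 10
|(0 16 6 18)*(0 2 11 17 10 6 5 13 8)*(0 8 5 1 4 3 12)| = |(0 16 1 4 3 12)(2 11 17 10 6 18)(5 13)| = 6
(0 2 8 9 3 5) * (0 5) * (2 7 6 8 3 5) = [7, 1, 3, 0, 4, 2, 8, 6, 9, 5] = (0 7 6 8 9 5 2 3)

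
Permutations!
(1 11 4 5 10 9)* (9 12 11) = [0, 9, 2, 3, 5, 10, 6, 7, 8, 1, 12, 4, 11] = (1 9)(4 5 10 12 11)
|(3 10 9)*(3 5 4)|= |(3 10 9 5 4)|= 5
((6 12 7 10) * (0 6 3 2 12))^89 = (0 6)(2 3 10 7 12) = [6, 1, 3, 10, 4, 5, 0, 12, 8, 9, 7, 11, 2]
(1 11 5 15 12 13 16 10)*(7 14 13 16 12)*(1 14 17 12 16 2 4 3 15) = (1 11 5)(2 4 3 15 7 17 12)(10 14 13 16) = [0, 11, 4, 15, 3, 1, 6, 17, 8, 9, 14, 5, 2, 16, 13, 7, 10, 12]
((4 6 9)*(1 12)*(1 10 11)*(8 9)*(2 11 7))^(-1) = (1 11 2 7 10 12)(4 9 8 6) = [0, 11, 7, 3, 9, 5, 4, 10, 6, 8, 12, 2, 1]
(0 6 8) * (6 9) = (0 9 6 8) = [9, 1, 2, 3, 4, 5, 8, 7, 0, 6]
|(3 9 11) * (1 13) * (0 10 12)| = |(0 10 12)(1 13)(3 9 11)| = 6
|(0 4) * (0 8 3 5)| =5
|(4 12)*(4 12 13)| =2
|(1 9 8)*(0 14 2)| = 3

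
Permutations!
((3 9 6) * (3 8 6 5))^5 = (3 5 9)(6 8) = [0, 1, 2, 5, 4, 9, 8, 7, 6, 3]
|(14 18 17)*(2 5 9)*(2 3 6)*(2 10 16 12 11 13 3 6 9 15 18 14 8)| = 24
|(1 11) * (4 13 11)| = 4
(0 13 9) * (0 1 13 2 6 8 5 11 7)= (0 2 6 8 5 11 7)(1 13 9)= [2, 13, 6, 3, 4, 11, 8, 0, 5, 1, 10, 7, 12, 9]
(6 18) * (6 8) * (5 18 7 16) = (5 18 8 6 7 16) = [0, 1, 2, 3, 4, 18, 7, 16, 6, 9, 10, 11, 12, 13, 14, 15, 5, 17, 8]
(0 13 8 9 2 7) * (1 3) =(0 13 8 9 2 7)(1 3) =[13, 3, 7, 1, 4, 5, 6, 0, 9, 2, 10, 11, 12, 8]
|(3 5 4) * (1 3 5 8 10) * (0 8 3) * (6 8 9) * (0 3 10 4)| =|(0 9 6 8 4 5)(1 3 10)| =6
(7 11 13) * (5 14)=[0, 1, 2, 3, 4, 14, 6, 11, 8, 9, 10, 13, 12, 7, 5]=(5 14)(7 11 13)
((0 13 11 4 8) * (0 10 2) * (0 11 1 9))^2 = [1, 0, 4, 3, 10, 5, 6, 7, 2, 13, 11, 8, 12, 9] = (0 1)(2 4 10 11 8)(9 13)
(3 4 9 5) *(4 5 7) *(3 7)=(3 5 7 4 9)=[0, 1, 2, 5, 9, 7, 6, 4, 8, 3]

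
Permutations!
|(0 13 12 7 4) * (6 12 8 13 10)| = |(0 10 6 12 7 4)(8 13)| = 6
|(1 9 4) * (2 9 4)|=2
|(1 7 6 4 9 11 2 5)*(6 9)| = 6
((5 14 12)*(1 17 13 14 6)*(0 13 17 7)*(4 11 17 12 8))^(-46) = (0 14 4 17 5 1)(6 7 13 8 11 12) = [14, 0, 2, 3, 17, 1, 7, 13, 11, 9, 10, 12, 6, 8, 4, 15, 16, 5]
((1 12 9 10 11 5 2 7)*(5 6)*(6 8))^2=(1 9 11 6 2)(5 7 12 10 8)=[0, 9, 1, 3, 4, 7, 2, 12, 5, 11, 8, 6, 10]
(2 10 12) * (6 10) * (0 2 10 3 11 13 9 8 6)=[2, 1, 0, 11, 4, 5, 3, 7, 6, 8, 12, 13, 10, 9]=(0 2)(3 11 13 9 8 6)(10 12)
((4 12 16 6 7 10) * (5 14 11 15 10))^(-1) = [0, 1, 2, 3, 10, 7, 16, 6, 8, 9, 15, 14, 4, 13, 5, 11, 12] = (4 10 15 11 14 5 7 6 16 12)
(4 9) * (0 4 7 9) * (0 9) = (0 4 9 7) = [4, 1, 2, 3, 9, 5, 6, 0, 8, 7]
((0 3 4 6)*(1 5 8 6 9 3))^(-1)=(0 6 8 5 1)(3 9 4)=[6, 0, 2, 9, 3, 1, 8, 7, 5, 4]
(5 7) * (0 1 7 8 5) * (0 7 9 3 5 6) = (0 1 9 3 5 8 6) = [1, 9, 2, 5, 4, 8, 0, 7, 6, 3]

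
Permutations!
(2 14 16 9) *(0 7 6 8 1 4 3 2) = (0 7 6 8 1 4 3 2 14 16 9) = [7, 4, 14, 2, 3, 5, 8, 6, 1, 0, 10, 11, 12, 13, 16, 15, 9]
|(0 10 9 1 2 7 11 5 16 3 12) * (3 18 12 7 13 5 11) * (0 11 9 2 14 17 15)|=14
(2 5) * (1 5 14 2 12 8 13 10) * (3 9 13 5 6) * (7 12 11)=[0, 6, 14, 9, 4, 11, 3, 12, 5, 13, 1, 7, 8, 10, 2]=(1 6 3 9 13 10)(2 14)(5 11 7 12 8)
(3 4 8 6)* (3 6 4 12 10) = [0, 1, 2, 12, 8, 5, 6, 7, 4, 9, 3, 11, 10] = (3 12 10)(4 8)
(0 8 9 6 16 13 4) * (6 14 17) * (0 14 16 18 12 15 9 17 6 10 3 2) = (0 8 17 10 3 2)(4 14 6 18 12 15 9 16 13) = [8, 1, 0, 2, 14, 5, 18, 7, 17, 16, 3, 11, 15, 4, 6, 9, 13, 10, 12]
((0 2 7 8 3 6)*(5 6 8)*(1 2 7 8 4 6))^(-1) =[6, 5, 1, 8, 3, 7, 4, 0, 2] =(0 6 4 3 8 2 1 5 7)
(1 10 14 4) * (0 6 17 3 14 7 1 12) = [6, 10, 2, 14, 12, 5, 17, 1, 8, 9, 7, 11, 0, 13, 4, 15, 16, 3] = (0 6 17 3 14 4 12)(1 10 7)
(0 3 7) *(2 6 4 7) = (0 3 2 6 4 7) = [3, 1, 6, 2, 7, 5, 4, 0]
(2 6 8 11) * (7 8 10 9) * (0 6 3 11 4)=(0 6 10 9 7 8 4)(2 3 11)=[6, 1, 3, 11, 0, 5, 10, 8, 4, 7, 9, 2]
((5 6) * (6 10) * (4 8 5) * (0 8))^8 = [5, 1, 2, 3, 8, 6, 0, 7, 10, 9, 4] = (0 5 6)(4 8 10)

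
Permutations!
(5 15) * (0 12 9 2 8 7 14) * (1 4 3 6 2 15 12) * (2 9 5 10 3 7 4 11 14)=(0 1 11 14)(2 8 4 7)(3 6 9 15 10)(5 12)=[1, 11, 8, 6, 7, 12, 9, 2, 4, 15, 3, 14, 5, 13, 0, 10]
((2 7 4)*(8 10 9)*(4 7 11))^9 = (11) = [0, 1, 2, 3, 4, 5, 6, 7, 8, 9, 10, 11]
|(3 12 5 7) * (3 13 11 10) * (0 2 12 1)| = 10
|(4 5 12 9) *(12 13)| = |(4 5 13 12 9)| = 5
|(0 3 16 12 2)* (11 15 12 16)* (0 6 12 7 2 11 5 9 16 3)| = |(2 6 12 11 15 7)(3 5 9 16)| = 12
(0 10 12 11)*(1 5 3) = [10, 5, 2, 1, 4, 3, 6, 7, 8, 9, 12, 0, 11] = (0 10 12 11)(1 5 3)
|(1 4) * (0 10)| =2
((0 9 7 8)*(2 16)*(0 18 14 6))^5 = (0 14 8 9 6 18 7)(2 16) = [14, 1, 16, 3, 4, 5, 18, 0, 9, 6, 10, 11, 12, 13, 8, 15, 2, 17, 7]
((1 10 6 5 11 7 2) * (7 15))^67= (1 5 7 10 11 2 6 15)= [0, 5, 6, 3, 4, 7, 15, 10, 8, 9, 11, 2, 12, 13, 14, 1]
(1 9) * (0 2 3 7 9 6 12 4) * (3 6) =(0 2 6 12 4)(1 3 7 9) =[2, 3, 6, 7, 0, 5, 12, 9, 8, 1, 10, 11, 4]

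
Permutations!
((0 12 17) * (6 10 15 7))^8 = (0 17 12) = [17, 1, 2, 3, 4, 5, 6, 7, 8, 9, 10, 11, 0, 13, 14, 15, 16, 12]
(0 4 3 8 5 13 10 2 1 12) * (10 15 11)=(0 4 3 8 5 13 15 11 10 2 1 12)=[4, 12, 1, 8, 3, 13, 6, 7, 5, 9, 2, 10, 0, 15, 14, 11]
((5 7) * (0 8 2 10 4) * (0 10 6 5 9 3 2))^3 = [8, 1, 7, 5, 10, 3, 9, 2, 0, 6, 4] = (0 8)(2 7)(3 5)(4 10)(6 9)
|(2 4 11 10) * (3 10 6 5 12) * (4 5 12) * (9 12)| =9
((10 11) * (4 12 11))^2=(4 11)(10 12)=[0, 1, 2, 3, 11, 5, 6, 7, 8, 9, 12, 4, 10]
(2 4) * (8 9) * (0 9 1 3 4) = (0 9 8 1 3 4 2) = [9, 3, 0, 4, 2, 5, 6, 7, 1, 8]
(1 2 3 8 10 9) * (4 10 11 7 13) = (1 2 3 8 11 7 13 4 10 9) = [0, 2, 3, 8, 10, 5, 6, 13, 11, 1, 9, 7, 12, 4]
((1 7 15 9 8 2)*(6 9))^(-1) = (1 2 8 9 6 15 7) = [0, 2, 8, 3, 4, 5, 15, 1, 9, 6, 10, 11, 12, 13, 14, 7]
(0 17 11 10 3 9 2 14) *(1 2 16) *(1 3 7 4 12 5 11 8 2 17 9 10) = (0 9 16 3 10 7 4 12 5 11 1 17 8 2 14) = [9, 17, 14, 10, 12, 11, 6, 4, 2, 16, 7, 1, 5, 13, 0, 15, 3, 8]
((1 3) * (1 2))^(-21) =(3) =[0, 1, 2, 3]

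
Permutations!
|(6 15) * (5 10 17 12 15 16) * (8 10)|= 8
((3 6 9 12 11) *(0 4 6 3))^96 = [0, 1, 2, 3, 4, 5, 6, 7, 8, 9, 10, 11, 12] = (12)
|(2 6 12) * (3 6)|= |(2 3 6 12)|= 4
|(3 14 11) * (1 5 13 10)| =|(1 5 13 10)(3 14 11)| =12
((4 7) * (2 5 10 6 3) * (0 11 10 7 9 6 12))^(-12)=[0, 1, 7, 5, 6, 4, 2, 9, 8, 3, 10, 11, 12]=(12)(2 7 9 3 5 4 6)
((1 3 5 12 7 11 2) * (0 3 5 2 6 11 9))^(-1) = (0 9 7 12 5 1 2 3)(6 11) = [9, 2, 3, 0, 4, 1, 11, 12, 8, 7, 10, 6, 5]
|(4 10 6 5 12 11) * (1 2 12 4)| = |(1 2 12 11)(4 10 6 5)| = 4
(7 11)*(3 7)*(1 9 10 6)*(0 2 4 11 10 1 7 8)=(0 2 4 11 3 8)(1 9)(6 7 10)=[2, 9, 4, 8, 11, 5, 7, 10, 0, 1, 6, 3]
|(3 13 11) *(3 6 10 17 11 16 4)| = |(3 13 16 4)(6 10 17 11)| = 4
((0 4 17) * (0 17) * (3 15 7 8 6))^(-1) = (17)(0 4)(3 6 8 7 15) = [4, 1, 2, 6, 0, 5, 8, 15, 7, 9, 10, 11, 12, 13, 14, 3, 16, 17]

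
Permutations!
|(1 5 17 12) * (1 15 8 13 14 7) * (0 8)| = 10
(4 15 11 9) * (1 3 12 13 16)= (1 3 12 13 16)(4 15 11 9)= [0, 3, 2, 12, 15, 5, 6, 7, 8, 4, 10, 9, 13, 16, 14, 11, 1]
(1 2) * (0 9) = [9, 2, 1, 3, 4, 5, 6, 7, 8, 0] = (0 9)(1 2)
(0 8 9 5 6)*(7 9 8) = (0 7 9 5 6) = [7, 1, 2, 3, 4, 6, 0, 9, 8, 5]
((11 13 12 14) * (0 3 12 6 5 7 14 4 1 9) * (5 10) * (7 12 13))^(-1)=(0 9 1 4 12 5 10 6 13 3)(7 11 14)=[9, 4, 2, 0, 12, 10, 13, 11, 8, 1, 6, 14, 5, 3, 7]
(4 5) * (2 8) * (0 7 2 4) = [7, 1, 8, 3, 5, 0, 6, 2, 4] = (0 7 2 8 4 5)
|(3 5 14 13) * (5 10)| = 5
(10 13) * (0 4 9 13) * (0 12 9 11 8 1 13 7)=[4, 13, 2, 3, 11, 5, 6, 0, 1, 7, 12, 8, 9, 10]=(0 4 11 8 1 13 10 12 9 7)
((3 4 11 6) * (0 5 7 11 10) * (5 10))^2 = [0, 1, 2, 5, 7, 11, 4, 6, 8, 9, 10, 3] = (3 5 11)(4 7 6)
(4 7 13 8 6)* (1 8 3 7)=[0, 8, 2, 7, 1, 5, 4, 13, 6, 9, 10, 11, 12, 3]=(1 8 6 4)(3 7 13)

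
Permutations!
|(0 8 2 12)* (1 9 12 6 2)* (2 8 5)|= 8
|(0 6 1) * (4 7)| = |(0 6 1)(4 7)| = 6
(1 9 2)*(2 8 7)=(1 9 8 7 2)=[0, 9, 1, 3, 4, 5, 6, 2, 7, 8]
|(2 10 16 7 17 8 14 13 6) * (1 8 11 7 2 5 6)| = 12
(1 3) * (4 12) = [0, 3, 2, 1, 12, 5, 6, 7, 8, 9, 10, 11, 4] = (1 3)(4 12)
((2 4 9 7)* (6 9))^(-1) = (2 7 9 6 4) = [0, 1, 7, 3, 2, 5, 4, 9, 8, 6]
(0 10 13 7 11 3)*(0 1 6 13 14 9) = [10, 6, 2, 1, 4, 5, 13, 11, 8, 0, 14, 3, 12, 7, 9] = (0 10 14 9)(1 6 13 7 11 3)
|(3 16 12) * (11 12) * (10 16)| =|(3 10 16 11 12)| =5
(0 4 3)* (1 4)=(0 1 4 3)=[1, 4, 2, 0, 3]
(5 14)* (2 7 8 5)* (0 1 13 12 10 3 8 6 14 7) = (0 1 13 12 10 3 8 5 7 6 14 2) = [1, 13, 0, 8, 4, 7, 14, 6, 5, 9, 3, 11, 10, 12, 2]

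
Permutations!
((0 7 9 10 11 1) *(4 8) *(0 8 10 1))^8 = (11) = [0, 1, 2, 3, 4, 5, 6, 7, 8, 9, 10, 11]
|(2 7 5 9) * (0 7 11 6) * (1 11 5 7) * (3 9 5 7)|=4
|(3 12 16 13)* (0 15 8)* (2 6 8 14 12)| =10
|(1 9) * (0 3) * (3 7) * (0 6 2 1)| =|(0 7 3 6 2 1 9)| =7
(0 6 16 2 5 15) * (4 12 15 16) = [6, 1, 5, 3, 12, 16, 4, 7, 8, 9, 10, 11, 15, 13, 14, 0, 2] = (0 6 4 12 15)(2 5 16)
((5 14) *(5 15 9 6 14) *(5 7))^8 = [0, 1, 2, 3, 4, 5, 6, 7, 8, 9, 10, 11, 12, 13, 14, 15] = (15)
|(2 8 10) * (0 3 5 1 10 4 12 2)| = |(0 3 5 1 10)(2 8 4 12)| = 20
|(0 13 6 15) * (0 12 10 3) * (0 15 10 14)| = 8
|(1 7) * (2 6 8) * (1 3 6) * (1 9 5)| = |(1 7 3 6 8 2 9 5)| = 8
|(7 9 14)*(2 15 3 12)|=12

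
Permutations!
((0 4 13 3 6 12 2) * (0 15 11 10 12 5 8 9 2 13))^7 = (0 4)(2 6 10 9 3 11 8 13 15 5 12) = [4, 1, 6, 11, 0, 12, 10, 7, 13, 3, 9, 8, 2, 15, 14, 5]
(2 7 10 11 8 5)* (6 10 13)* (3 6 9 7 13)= (2 13 9 7 3 6 10 11 8 5)= [0, 1, 13, 6, 4, 2, 10, 3, 5, 7, 11, 8, 12, 9]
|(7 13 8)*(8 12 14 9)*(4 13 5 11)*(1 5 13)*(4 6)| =|(1 5 11 6 4)(7 13 12 14 9 8)| =30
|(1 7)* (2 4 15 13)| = |(1 7)(2 4 15 13)| = 4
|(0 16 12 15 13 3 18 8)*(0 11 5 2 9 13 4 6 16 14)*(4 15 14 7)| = 56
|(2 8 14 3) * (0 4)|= 4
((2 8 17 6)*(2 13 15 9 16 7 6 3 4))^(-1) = (2 4 3 17 8)(6 7 16 9 15 13) = [0, 1, 4, 17, 3, 5, 7, 16, 2, 15, 10, 11, 12, 6, 14, 13, 9, 8]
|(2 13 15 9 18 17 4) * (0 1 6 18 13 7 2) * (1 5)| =42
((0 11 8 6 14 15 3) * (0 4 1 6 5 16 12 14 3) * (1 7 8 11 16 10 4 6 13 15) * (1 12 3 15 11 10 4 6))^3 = (0 1 10)(3 11 15)(4 5 8 7)(6 16 13)(12 14) = [1, 10, 2, 11, 5, 8, 16, 4, 7, 9, 0, 15, 14, 6, 12, 3, 13]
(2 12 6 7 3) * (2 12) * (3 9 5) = (3 12 6 7 9 5) = [0, 1, 2, 12, 4, 3, 7, 9, 8, 5, 10, 11, 6]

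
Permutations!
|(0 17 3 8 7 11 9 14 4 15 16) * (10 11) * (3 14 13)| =|(0 17 14 4 15 16)(3 8 7 10 11 9 13)| =42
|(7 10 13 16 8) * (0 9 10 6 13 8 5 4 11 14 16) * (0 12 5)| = |(0 9 10 8 7 6 13 12 5 4 11 14 16)| = 13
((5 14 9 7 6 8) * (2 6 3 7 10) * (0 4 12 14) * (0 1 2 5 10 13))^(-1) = (0 13 9 14 12 4)(1 5 10 8 6 2)(3 7) = [13, 5, 1, 7, 0, 10, 2, 3, 6, 14, 8, 11, 4, 9, 12]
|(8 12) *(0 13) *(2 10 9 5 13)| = |(0 2 10 9 5 13)(8 12)| = 6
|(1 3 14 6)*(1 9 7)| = 6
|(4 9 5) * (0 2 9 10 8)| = |(0 2 9 5 4 10 8)| = 7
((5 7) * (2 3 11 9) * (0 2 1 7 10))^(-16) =(0 3 9 7 10 2 11 1 5) =[3, 5, 11, 9, 4, 0, 6, 10, 8, 7, 2, 1]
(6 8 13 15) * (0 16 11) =(0 16 11)(6 8 13 15) =[16, 1, 2, 3, 4, 5, 8, 7, 13, 9, 10, 0, 12, 15, 14, 6, 11]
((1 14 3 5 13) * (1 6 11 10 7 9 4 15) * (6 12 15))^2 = (1 3 13 15 14 5 12)(4 11 7)(6 10 9) = [0, 3, 2, 13, 11, 12, 10, 4, 8, 6, 9, 7, 1, 15, 5, 14]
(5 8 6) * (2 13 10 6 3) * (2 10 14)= [0, 1, 13, 10, 4, 8, 5, 7, 3, 9, 6, 11, 12, 14, 2]= (2 13 14)(3 10 6 5 8)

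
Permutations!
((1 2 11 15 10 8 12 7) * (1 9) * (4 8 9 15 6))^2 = (1 11 4 12 15 9 2 6 8 7 10) = [0, 11, 6, 3, 12, 5, 8, 10, 7, 2, 1, 4, 15, 13, 14, 9]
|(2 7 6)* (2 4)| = |(2 7 6 4)| = 4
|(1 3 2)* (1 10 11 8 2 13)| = |(1 3 13)(2 10 11 8)| = 12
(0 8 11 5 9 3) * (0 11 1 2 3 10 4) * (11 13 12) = [8, 2, 3, 13, 0, 9, 6, 7, 1, 10, 4, 5, 11, 12] = (0 8 1 2 3 13 12 11 5 9 10 4)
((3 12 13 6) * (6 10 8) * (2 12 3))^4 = (2 8 13)(6 10 12) = [0, 1, 8, 3, 4, 5, 10, 7, 13, 9, 12, 11, 6, 2]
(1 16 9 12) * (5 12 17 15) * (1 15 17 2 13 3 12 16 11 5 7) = [0, 11, 13, 12, 4, 16, 6, 1, 8, 2, 10, 5, 15, 3, 14, 7, 9, 17] = (17)(1 11 5 16 9 2 13 3 12 15 7)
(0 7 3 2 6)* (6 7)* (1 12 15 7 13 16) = (0 6)(1 12 15 7 3 2 13 16) = [6, 12, 13, 2, 4, 5, 0, 3, 8, 9, 10, 11, 15, 16, 14, 7, 1]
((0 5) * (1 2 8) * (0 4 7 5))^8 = (1 8 2)(4 5 7) = [0, 8, 1, 3, 5, 7, 6, 4, 2]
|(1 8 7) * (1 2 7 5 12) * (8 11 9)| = 6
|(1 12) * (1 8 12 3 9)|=6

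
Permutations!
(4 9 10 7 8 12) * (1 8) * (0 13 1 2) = (0 13 1 8 12 4 9 10 7 2) = [13, 8, 0, 3, 9, 5, 6, 2, 12, 10, 7, 11, 4, 1]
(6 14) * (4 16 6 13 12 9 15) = (4 16 6 14 13 12 9 15) = [0, 1, 2, 3, 16, 5, 14, 7, 8, 15, 10, 11, 9, 12, 13, 4, 6]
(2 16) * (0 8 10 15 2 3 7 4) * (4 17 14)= (0 8 10 15 2 16 3 7 17 14 4)= [8, 1, 16, 7, 0, 5, 6, 17, 10, 9, 15, 11, 12, 13, 4, 2, 3, 14]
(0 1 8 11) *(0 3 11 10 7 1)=(1 8 10 7)(3 11)=[0, 8, 2, 11, 4, 5, 6, 1, 10, 9, 7, 3]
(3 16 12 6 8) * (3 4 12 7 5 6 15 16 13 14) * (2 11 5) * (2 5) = (2 11)(3 13 14)(4 12 15 16 7 5 6 8) = [0, 1, 11, 13, 12, 6, 8, 5, 4, 9, 10, 2, 15, 14, 3, 16, 7]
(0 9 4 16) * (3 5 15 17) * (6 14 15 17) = (0 9 4 16)(3 5 17)(6 14 15) = [9, 1, 2, 5, 16, 17, 14, 7, 8, 4, 10, 11, 12, 13, 15, 6, 0, 3]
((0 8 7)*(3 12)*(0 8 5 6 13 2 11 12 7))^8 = (0 7 12 2 6)(3 11 13 5 8) = [7, 1, 6, 11, 4, 8, 0, 12, 3, 9, 10, 13, 2, 5]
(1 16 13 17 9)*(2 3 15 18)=[0, 16, 3, 15, 4, 5, 6, 7, 8, 1, 10, 11, 12, 17, 14, 18, 13, 9, 2]=(1 16 13 17 9)(2 3 15 18)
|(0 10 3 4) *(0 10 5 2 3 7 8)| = 8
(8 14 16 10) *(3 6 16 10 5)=(3 6 16 5)(8 14 10)=[0, 1, 2, 6, 4, 3, 16, 7, 14, 9, 8, 11, 12, 13, 10, 15, 5]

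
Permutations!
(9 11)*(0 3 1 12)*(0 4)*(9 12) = [3, 9, 2, 1, 0, 5, 6, 7, 8, 11, 10, 12, 4] = (0 3 1 9 11 12 4)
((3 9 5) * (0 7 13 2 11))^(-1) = (0 11 2 13 7)(3 5 9) = [11, 1, 13, 5, 4, 9, 6, 0, 8, 3, 10, 2, 12, 7]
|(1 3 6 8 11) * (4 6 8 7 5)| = 4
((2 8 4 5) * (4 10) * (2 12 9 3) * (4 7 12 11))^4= (2 12 8 9 10 3 7)(4 5 11)= [0, 1, 12, 7, 5, 11, 6, 2, 9, 10, 3, 4, 8]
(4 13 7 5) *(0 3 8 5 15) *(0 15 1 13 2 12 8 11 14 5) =[3, 13, 12, 11, 2, 4, 6, 1, 0, 9, 10, 14, 8, 7, 5, 15] =(15)(0 3 11 14 5 4 2 12 8)(1 13 7)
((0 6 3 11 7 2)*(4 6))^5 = [7, 1, 11, 4, 2, 5, 0, 3, 8, 9, 10, 6] = (0 7 3 4 2 11 6)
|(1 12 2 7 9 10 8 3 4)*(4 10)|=|(1 12 2 7 9 4)(3 10 8)|=6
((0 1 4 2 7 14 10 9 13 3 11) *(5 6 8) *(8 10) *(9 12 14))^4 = [7, 9, 3, 4, 13, 14, 8, 11, 12, 0, 5, 2, 6, 1, 10] = (0 7 11 2 3 4 13 1 9)(5 14 10)(6 8 12)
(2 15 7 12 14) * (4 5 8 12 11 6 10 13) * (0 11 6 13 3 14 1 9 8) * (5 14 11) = (0 5)(1 9 8 12)(2 15 7 6 10 3 11 13 4 14) = [5, 9, 15, 11, 14, 0, 10, 6, 12, 8, 3, 13, 1, 4, 2, 7]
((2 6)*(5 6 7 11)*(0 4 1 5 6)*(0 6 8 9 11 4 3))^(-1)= (0 3)(1 4 7 2 6 5)(8 11 9)= [3, 4, 6, 0, 7, 1, 5, 2, 11, 8, 10, 9]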